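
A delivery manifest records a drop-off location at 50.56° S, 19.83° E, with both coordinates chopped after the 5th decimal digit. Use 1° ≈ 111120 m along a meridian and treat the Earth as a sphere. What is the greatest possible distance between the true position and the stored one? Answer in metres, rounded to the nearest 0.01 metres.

1.32 metres

Truncating at 5 decimal places can drop up to a full unit in the last place, so each coordinate may be off by as much as 1e-05°.
North–south component: 1e-05° × 111120 = 1.1112 m.
E–W at 50.56°: 1e-05° × 111120 × cos 50.56° = 1e-05 × 111120 × 0.6353 ≈ 0.705912 m.
The two errors are perpendicular, so the maximum displacement is √(1.1112² + 0.705912²) ≈ 1.31646 m.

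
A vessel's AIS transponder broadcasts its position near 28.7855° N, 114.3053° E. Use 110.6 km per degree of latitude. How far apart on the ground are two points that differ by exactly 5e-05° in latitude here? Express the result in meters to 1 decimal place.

5.5 meters

5e-05° × 110600 m/° = 5.53 m.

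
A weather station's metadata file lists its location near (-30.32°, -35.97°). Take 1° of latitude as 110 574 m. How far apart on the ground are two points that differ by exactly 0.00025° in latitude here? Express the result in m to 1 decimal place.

27.6 m

Along a meridian 0.00025° is 0.00025 × 110574 = 27.6435 m.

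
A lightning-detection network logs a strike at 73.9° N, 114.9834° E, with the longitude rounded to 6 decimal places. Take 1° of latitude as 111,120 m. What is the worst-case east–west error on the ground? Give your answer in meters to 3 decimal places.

Rounding to 6 decimal places leaves the longitude within ±5e-07° of the true value.
Parallels shrink by cos φ, so at 73.9° a degree of longitude is 111120 × 0.2773 ≈ 30815.2 m.
East–west error: 5e-07° × 30815.2 m/° ≈ 0.0154076 m.

0.015 meters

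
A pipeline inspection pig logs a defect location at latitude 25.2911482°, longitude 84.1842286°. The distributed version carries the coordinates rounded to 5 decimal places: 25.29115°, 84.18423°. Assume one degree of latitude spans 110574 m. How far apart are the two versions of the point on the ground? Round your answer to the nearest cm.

Δlat = 25.2911482 − 25.29115 = -0.0000018°; Δlon = 84.1842286 − 84.18423 = -0.0000014°.
N–S: -0.0000018° × 110574 m/° = -0.199033 m.
E–W at 25.2911°: -0.0000014° × 110574 × cos 25.2911° = -0.0000014 × 110574 × 0.9041 ≈ -0.139965 m.
Hypotenuse of the two orthogonal shifts: √(0.199033² + 0.139965²) = 0.24332 m.
That is 0.24332 m = 24.332 cm.

24 cm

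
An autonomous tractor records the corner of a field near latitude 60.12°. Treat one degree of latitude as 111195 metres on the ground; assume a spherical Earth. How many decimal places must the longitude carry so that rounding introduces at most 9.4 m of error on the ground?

At 60.12° one degree of longitude covers 111195 × cos 60.12° ≈ 111195 × 0.4982 ≈ 55395.7 m.
With N decimal places the half-ulp bound is 0.5·10⁻ᴺ°, or 0.5·10⁻ᴺ × 55395.7 m on the ground.
Need 0.5 × 55395.7 × 10⁻ᴺ ≤ 9.4 → 10⁻ᴺ ≤ 3.394e-04, so N ≥ 3.47.
N = 3 would give 27.7 m (too coarse); N = 4 gives 2.77 m ≤ 9.4 m.

4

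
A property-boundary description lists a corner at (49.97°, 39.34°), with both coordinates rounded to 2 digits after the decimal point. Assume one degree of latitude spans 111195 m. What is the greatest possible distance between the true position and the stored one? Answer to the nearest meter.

661 meters

Rounding to 2 decimal places leaves each coordinate within ±0.005° of the true value.
N–S: 0.005° × 111195 m/° = 555.975 m.
East–west component at 49.97°: 0.005° × 111195 × cos 49.97° ≈ 0.005 × 71519.4 ≈ 357.597 m.
Combining orthogonally: (555.975² + 357.597²)^½ ≈ 661.047 m.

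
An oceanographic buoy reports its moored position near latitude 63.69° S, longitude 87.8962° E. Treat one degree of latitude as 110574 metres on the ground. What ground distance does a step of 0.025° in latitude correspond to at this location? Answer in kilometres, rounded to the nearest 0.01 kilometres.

2.76 kilometres

0.025° × 110574 m/° = 2764.35 m.
That is 2764.35 m = 2.7644 km.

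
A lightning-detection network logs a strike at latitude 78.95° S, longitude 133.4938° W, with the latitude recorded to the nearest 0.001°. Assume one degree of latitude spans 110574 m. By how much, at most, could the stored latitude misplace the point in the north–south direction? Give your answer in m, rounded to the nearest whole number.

55 m

Rounding to 3 decimal places leaves the latitude within ±0.0005° of the true value.
North–south distance: 0.0005° × 110574 m/° = 55.287 m.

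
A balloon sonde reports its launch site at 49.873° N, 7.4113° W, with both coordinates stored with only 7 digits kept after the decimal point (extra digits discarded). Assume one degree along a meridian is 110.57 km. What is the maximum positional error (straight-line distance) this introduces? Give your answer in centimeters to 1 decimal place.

Truncating at 7 decimal places can drop up to a full unit in the last place, so each coordinate may be off by as much as 1e-07°.
North–south component: 1e-07° × 110570 = 0.011057 m.
East–west component at 49.873°: 1e-07° × 110570 × cos 49.873° ≈ 1e-07 × 71260.6 ≈ 0.00712606 m.
Worst case both components are at the extreme and orthogonal: √(0.011057² + 0.00712606²) ≈ 0.0131544 m.
That is 0.0131544 m = 1.3154 cm.

1.3 centimeters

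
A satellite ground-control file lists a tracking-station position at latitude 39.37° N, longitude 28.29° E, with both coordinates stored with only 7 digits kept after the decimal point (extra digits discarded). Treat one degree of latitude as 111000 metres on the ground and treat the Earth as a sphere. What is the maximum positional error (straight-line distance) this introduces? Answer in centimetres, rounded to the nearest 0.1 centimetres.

1.4 centimetres

Truncating at 7 decimal places can drop up to a full unit in the last place, so each coordinate may be off by as much as 1e-07°.
N–S: 1e-07° × 111000 m/° = 0.0111 m.
E–W at 39.37°: 1e-07° × 111000 × cos 39.37° = 1e-07 × 111000 × 0.7731 ≈ 0.00858103 m.
The two errors are perpendicular, so the maximum displacement is √(0.0111² + 0.00858103²) ≈ 0.0140301 m.
That is 0.0140301 m = 1.403 cm.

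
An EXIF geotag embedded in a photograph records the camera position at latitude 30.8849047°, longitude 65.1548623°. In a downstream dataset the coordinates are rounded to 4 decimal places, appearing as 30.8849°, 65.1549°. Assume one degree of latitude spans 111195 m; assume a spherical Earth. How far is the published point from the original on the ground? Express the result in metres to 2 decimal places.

3.64 metres

Δlat = 30.8849047 − 30.8849 = +0.0000047°; Δlon = 65.1548623 − 65.1549 = -0.0000377°.
N–S: 0.0000047° × 111195 m/° = 0.522617 m.
E–W at 30.8849°: -0.0000377° × 111195 × cos 30.8849° = -0.0000377 × 111195 × 0.8582 ≈ -3.59762 m.
Distance: √(0.522617² + 3.59762²) ≈ 3.63538 m.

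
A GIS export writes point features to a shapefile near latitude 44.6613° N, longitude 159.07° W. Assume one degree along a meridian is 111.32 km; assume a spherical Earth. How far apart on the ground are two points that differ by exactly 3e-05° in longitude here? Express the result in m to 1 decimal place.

One degree of longitude here spans 111320 × cos 44.6613° = 111320 × 0.7113 ≈ 79179.1 m; 3e-05° of that is 2.37537 m.

2.4 m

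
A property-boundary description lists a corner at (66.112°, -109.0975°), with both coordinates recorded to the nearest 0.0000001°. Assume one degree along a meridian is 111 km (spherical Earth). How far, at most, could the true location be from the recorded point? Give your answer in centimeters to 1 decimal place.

Rounding to 7 decimal places leaves each coordinate within ±5e-08° of the true value.
Latitude error → 5e-08 × 111000 = 0.00555 m along the meridian.
E–W at 66.112°: 5e-08° × 111000 × cos 66.112° = 5e-08 × 111000 × 0.4050 ≈ 0.00224747 m.
Combining orthogonally: (0.00555² + 0.00224747²)^½ ≈ 0.00598779 m.
That is 0.00598779 m = 0.59878 cm.

0.6 centimeters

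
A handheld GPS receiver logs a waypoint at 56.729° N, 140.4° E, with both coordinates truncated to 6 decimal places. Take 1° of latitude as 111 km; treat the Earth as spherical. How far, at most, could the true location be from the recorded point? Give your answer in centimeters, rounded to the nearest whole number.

13 centimeters

Truncating at 6 decimal places can drop up to a full unit in the last place, so each coordinate may be off by as much as 1e-06°.
Latitude error → 1e-06 × 111000 = 0.111 m along the meridian.
East–west component at 56.729°: 1e-06° × 111000 × cos 56.729° ≈ 1e-06 × 60894.6 ≈ 0.0608946 m.
Worst case both components are at the extreme and orthogonal: √(0.111² + 0.0608946²) ≈ 0.126606 m.
That is 0.126606 m = 12.661 cm.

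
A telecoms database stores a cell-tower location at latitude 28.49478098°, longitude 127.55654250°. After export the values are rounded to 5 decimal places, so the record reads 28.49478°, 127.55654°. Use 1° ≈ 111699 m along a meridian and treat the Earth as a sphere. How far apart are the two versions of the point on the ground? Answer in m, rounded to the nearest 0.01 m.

Δlat = 28.49478098 − 28.49478 = +0.00000098°; Δlon = 127.55654250 − 127.55654 = +0.00000250°.
N–S: 0.00000098° × 111699 m/° = 0.109465 m.
East–west at this latitude: 0.00000250° × 111699 × cos 28.4948° ≈ 0.00000250 × 98167.8 = 0.24542 m.
Combined displacement = (0.109465² + 0.24542²)^½ ≈ 0.268725 m.

0.27 m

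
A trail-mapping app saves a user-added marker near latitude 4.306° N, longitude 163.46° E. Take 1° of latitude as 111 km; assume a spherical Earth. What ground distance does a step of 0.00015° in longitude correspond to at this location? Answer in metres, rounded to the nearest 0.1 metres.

At 4.306° a degree of longitude is 111000 × cos 4.306° ≈ 110687 m, so 0.00015° corresponds to 16.603 m.

16.6 metres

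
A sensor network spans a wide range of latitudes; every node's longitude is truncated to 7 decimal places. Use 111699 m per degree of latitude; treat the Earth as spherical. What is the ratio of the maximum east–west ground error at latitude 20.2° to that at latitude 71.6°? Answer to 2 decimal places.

2.97

Truncating at 7 decimal places can drop up to a full unit in the last place, so the longitude may be off by as much as 1e-07°.
At 20.2°: 1e-07° × 111699 × cos 20.2° = 1e-07 × 111699 × 0.9385 ≈ 0.010483 m.
At 71.6°: 1e-07° × 111699 × cos 71.6° = 1e-07 × 111699 × 0.3156 ≈ 0.0035258 m.
The ratio reduces to cos 20.2° / cos 71.6° = 0.9385/0.3156 ≈ 2.9732.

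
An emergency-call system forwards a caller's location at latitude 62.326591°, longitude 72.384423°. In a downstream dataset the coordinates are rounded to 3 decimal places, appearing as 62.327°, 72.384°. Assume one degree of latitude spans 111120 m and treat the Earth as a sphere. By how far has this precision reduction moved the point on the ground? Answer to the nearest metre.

The latitude changed by -0.000409° and the longitude by +0.000423°.
N–S: -0.000409° × 111120 m/° = -45.4481 m.
E–W at 62.327°: 0.000423° × 111120 × cos 62.327° = 0.000423 × 111120 × 0.4644 ≈ 21.8297 m.
Hypotenuse of the two orthogonal shifts: √(45.4481² + 21.8297²) = 50.4189 m.

50 metres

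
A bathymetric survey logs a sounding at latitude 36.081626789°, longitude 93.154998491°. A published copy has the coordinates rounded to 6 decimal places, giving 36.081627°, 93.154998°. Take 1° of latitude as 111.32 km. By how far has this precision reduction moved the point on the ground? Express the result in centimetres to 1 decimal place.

The latitude changed by -0.000000211° and the longitude by +0.000000491°.
N–S: -0.000000211° × 111320 m/° = -0.0234885 m.
E–W at 36.0816°: 0.000000491° × 111320 × cos 36.0816° = 0.000000491 × 111320 × 0.8082 ≈ 0.0441735 m.
Hypotenuse of the two orthogonal shifts: √(0.0234885² + 0.0441735²) = 0.0500301 m.
That is 0.0500301 m = 5.003 cm.

5.0 centimetres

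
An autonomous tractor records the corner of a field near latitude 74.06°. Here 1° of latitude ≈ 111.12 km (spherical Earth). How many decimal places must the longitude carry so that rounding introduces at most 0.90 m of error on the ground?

At 74.06° one degree of longitude covers 111120 × cos 74.06° ≈ 111120 × 0.2746 ≈ 30516.9 m.
With N decimal places the half-ulp bound is 0.5·10⁻ᴺ°, or 0.5·10⁻ᴺ × 30516.9 m on the ground.
Need 0.5 × 30516.9 × 10⁻ᴺ ≤ 0.90 → 10⁻ᴺ ≤ 5.898e-05, so N ≥ 4.23.
So 5 decimal places suffice (0.153 m); 4 would allow up to 1.53 m.

5 decimal places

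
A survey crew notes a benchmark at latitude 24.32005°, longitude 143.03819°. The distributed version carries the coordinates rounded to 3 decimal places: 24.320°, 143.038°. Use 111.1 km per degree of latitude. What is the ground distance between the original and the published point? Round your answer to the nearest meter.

Δlat = 24.32005 − 24.320 = +0.00005°; Δlon = 143.03819 − 143.038 = +0.00019°.
N–S: 0.00005° × 111100 m/° = 5.555 m.
East–west at this latitude: 0.00019° × 111100 × cos 24.32° ≈ 0.00019 × 101241 = 19.2358 m.
Hypotenuse of the two orthogonal shifts: √(5.555² + 19.2358²) = 20.0218 m.

20 meters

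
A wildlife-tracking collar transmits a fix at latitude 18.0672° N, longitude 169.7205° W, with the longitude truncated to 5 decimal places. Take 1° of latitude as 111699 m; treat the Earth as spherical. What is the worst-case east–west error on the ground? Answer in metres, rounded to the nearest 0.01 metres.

Truncating at 5 decimal places can drop up to a full unit in the last place, so the longitude may be off by as much as 1e-05°.
At latitude 18.0672° a degree of longitude spans 111699 m × cos 18.0672° = 111699 × 0.9507 ≈ 106192 m.
So at most 1e-05° × 106192 ≈ 1.06192 m east–west.

1.06 metres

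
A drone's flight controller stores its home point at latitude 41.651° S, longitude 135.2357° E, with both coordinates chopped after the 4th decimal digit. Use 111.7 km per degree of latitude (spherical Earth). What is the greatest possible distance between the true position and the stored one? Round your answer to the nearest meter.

14 meters

Truncating at 4 decimal places can drop up to a full unit in the last place, so each coordinate may be off by as much as 0.0001°.
Latitude error → 0.0001 × 111700 = 11.17 m along the meridian.
East–west component at 41.651°: 0.0001° × 111700 × cos 41.651° ≈ 0.0001 × 83463 ≈ 8.3463 m.
Combining orthogonally: (11.17² + 8.3463²)^½ ≈ 13.9438 m.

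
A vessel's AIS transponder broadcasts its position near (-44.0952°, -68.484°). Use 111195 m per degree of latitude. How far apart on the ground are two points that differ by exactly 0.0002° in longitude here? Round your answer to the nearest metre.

At 44.0952° a degree of longitude is 111195 × cos 44.0952° ≈ 79858.5 m, so 0.0002° corresponds to 15.9717 m.

16 metres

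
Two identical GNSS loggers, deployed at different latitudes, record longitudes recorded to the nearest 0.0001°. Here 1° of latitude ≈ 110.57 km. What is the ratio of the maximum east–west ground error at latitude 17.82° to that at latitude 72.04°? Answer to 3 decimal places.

3.087

Rounding to 4 decimal places leaves the longitude within ±5e-05° of the true value.
At 17.82°: 5e-05° × 110570 × cos 17.82° = 5e-05 × 110570 × 0.9520 ≈ 5.2633 m.
At 72.04°: 5e-05° × 110570 × cos 72.04° = 5e-05 × 110570 × 0.3084 ≈ 1.7047 m.
The ratio reduces to cos 17.82° / cos 72.04° = 0.9520/0.3084 ≈ 3.0874.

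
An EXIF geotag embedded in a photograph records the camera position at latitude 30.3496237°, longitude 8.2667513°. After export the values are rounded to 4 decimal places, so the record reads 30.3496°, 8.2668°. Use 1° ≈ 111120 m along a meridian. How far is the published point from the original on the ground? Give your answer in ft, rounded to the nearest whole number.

The latitude changed by +0.0000237° and the longitude by -0.0000487°.
N–S: 0.0000237° × 111120 m/° = 2.63354 m.
East–west at this latitude: -0.0000487° × 111120 × cos 30.3496° ≈ -0.0000487 × 95891.9 = -4.66994 m.
Hypotenuse of the two orthogonal shifts: √(2.63354² + 4.66994²) = 5.36133 m.
Converting: 5.36133 m × 3.2808 ft/m ≈ 17.59 ft.

18 ft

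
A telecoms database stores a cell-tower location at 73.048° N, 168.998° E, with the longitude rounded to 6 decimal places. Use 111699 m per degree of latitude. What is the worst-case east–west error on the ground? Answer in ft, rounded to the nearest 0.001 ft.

0.053 ft

Rounding to 6 decimal places leaves the longitude within ±5e-07° of the true value.
Parallels shrink by cos φ, so at 73.048° a degree of longitude is 111699 × 0.2916 ≈ 32568.1 m.
So at most 5e-07° × 32568.1 ≈ 0.0162841 m east–west.
In feet: 0.0162841 m ÷ 0.3048 ≈ 0.053425 ft.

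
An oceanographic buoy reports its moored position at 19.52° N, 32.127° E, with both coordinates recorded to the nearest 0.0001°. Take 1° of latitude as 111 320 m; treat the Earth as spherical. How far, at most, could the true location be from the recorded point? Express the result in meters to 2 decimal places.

7.65 meters

Rounding to 4 decimal places leaves each coordinate within ±5e-05° of the true value.
Latitude error → 5e-05 × 111320 = 5.566 m along the meridian.
Longitude error → 5e-05 × 111320 × cos 19.52° = 5e-05 × 111320 × 0.9425 ≈ 5.24609 m.
Worst case both components are at the extreme and orthogonal: √(5.566² + 5.24609²) ≈ 7.64865 m.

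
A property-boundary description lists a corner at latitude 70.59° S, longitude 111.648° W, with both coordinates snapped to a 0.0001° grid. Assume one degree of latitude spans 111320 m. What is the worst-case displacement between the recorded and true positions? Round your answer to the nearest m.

With a 0.0001° grid the true value lies within half a step, ±0.0001°/2 = ±5e-05°, of the stored one.
North–south component: 5e-05° × 111320 = 5.566 m.
Longitude error → 5e-05 × 111320 × cos 70.59° = 5e-05 × 111320 × 0.3323 ≈ 1.84973 m.
The two errors are perpendicular, so the maximum displacement is √(5.566² + 1.84973²) ≈ 5.86531 m.

6 m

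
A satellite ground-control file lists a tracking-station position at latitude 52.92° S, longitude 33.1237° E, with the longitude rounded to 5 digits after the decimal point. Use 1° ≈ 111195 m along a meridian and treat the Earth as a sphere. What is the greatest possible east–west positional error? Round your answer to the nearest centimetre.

Rounding to 5 decimal places leaves the longitude within ±5e-06° of the true value.
At latitude 52.92° a degree of longitude spans 111195 m × cos 52.92° = 111195 × 0.6029 ≈ 67042.8 m.
East–west error: 5e-06° × 67042.8 m/° ≈ 0.335214 m.
That is 0.335214 m = 33.521 cm.

34 centimetres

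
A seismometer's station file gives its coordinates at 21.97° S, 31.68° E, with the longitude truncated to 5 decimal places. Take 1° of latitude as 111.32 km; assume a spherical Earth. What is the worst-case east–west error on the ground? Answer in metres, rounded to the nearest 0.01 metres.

1.03 metres

Truncating at 5 decimal places can drop up to a full unit in the last place, so the longitude may be off by as much as 1e-05°.
Parallels shrink by cos φ, so at 21.97° a degree of longitude is 111320 × 0.9274 ≈ 103236 m.
East–west error: 1e-05° × 103236 m/° ≈ 1.03236 m.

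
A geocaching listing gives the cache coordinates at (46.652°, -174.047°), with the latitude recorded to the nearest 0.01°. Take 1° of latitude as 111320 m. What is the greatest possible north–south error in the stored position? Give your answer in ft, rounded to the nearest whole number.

Rounding to 2 decimal places leaves the latitude within ±0.005° of the true value.
So the N–S error is at most 0.005 × 111320 = 556.6 m.
Converting: 556.6 m × 3.2808 ft/m ≈ 1826.1 ft.

1826 ft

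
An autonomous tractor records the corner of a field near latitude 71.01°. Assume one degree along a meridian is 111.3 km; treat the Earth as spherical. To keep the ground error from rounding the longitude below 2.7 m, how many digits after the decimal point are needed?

At 71.01° one degree of longitude covers 111300 × cos 71.01° ≈ 111300 × 0.3254 ≈ 36217.4 m.
With N decimal places the half-ulp bound is 0.5·10⁻ᴺ°, or 0.5·10⁻ᴺ × 36217.4 m on the ground.
Setting 18108.7 × 10⁻ᴺ ≤ 2.7 gives 10ᴺ ≥ 6707, i.e. N ≥ 3.83.
N = 3 would give 18.1 m (too coarse); N = 4 gives 1.81 m ≤ 2.7 m.

4 decimal places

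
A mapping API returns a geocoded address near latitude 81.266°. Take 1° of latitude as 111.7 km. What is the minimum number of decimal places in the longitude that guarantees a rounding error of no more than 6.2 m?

4 decimal places

At 81.266° one degree of longitude covers 111700 × cos 81.266° ≈ 111700 × 0.1518 ≈ 16961.4 m.
Rounding to N decimal places gives at most 0.5 × 10⁻ᴺ degrees of error, i.e. 0.5 × 10⁻ᴺ × 16961.4 m.
Setting 8480.68 × 10⁻ᴺ ≤ 6.2 gives 10ᴺ ≥ 1368, i.e. N ≥ 3.14.
At 3 places the error can reach 8.48 m, but 4 places keeps it to 0.848 m.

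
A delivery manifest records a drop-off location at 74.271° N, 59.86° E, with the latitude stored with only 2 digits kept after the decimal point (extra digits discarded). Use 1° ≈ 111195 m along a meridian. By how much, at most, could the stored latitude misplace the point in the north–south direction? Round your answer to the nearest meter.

1112 meters

Truncating at 2 decimal places can drop up to a full unit in the last place, so the latitude may be off by as much as 0.01°.
So the N–S error is at most 0.01 × 111195 = 1111.95 m.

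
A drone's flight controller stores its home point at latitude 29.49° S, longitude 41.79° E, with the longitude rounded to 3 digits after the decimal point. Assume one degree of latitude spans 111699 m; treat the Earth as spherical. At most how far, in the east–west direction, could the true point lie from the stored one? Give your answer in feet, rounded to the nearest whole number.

159 feet

Rounding to 3 decimal places leaves the longitude within ±0.0005° of the true value.
At latitude 29.49° a degree of longitude spans 111699 m × cos 29.49° = 111699 × 0.8704 ≈ 97227.5 m.
East–west error: 0.0005° × 97227.5 m/° ≈ 48.6137 m.
Converting: 48.6137 m × 3.2808 ft/m ≈ 159.49 ft.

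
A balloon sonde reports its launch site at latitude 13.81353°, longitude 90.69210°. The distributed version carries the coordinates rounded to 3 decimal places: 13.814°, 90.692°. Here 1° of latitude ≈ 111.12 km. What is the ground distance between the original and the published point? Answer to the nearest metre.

Δlat = 13.81353 − 13.814 = -0.00047°; Δlon = 90.69210 − 90.692 = +0.00010°.
North–south shift: -0.00047 × 111120 = -52.2264 m.
East–west at this latitude: 0.00010° × 111120 × cos 13.814° ≈ 0.00010 × 107906 = 10.7906 m.
Hypotenuse of the two orthogonal shifts: √(52.2264² + 10.7906²) = 53.3295 m.

53 metres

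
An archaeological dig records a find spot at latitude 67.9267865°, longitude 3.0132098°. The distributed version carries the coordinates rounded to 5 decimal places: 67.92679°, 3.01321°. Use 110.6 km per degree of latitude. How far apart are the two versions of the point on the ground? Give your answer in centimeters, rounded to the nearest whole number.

39 centimeters

Δlat = 67.9267865 − 67.92679 = -0.0000035°; Δlon = 3.0132098 − 3.01321 = -0.0000002°.
N–S: -0.0000035° × 110600 m/° = -0.3871 m.
E–W at 67.9268°: -0.0000002° × 110600 × cos 67.9268° = -0.0000002 × 110600 × 0.3758 ≈ -0.0083125 m.
Hypotenuse of the two orthogonal shifts: √(0.3871² + 0.0083125²) = 0.387189 m.
That is 0.387189 m = 38.719 cm.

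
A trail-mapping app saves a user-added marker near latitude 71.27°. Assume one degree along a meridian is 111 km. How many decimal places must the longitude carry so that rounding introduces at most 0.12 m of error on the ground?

6 decimal places

At 71.27° one degree of longitude covers 111000 × cos 71.27° ≈ 111000 × 0.3211 ≈ 35643.1 m.
Rounding to N decimal places gives at most 0.5 × 10⁻ᴺ degrees of error, i.e. 0.5 × 10⁻ᴺ × 35643.1 m.
Setting 17821.5 × 10⁻ᴺ ≤ 0.12 gives 10ᴺ ≥ 1.485e+05, i.e. N ≥ 5.17.
At 5 places the error can reach 0.178 m, but 6 places keeps it to 0.0178 m.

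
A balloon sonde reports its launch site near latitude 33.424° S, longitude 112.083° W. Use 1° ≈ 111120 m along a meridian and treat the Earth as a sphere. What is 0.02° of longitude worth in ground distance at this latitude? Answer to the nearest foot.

6085 feet

One degree of longitude here spans 111120 × cos 33.424° = 111120 × 0.8346 ≈ 92742.7 m; 0.02° of that is 1854.85 m.
In feet: 1854.85 m ÷ 0.3048 ≈ 6085.5 ft.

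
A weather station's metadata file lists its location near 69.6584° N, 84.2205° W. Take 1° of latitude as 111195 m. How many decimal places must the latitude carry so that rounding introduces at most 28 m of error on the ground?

One degree of latitude covers 111195 m.
With N decimal places the half-ulp bound is 0.5·10⁻ᴺ°, or 0.5·10⁻ᴺ × 111195 m on the ground.
Setting 55597.5 × 10⁻ᴺ ≤ 28 gives 10ᴺ ≥ 1986, i.e. N ≥ 3.30.
At 3 places the error can reach 55.6 m, but 4 places keeps it to 5.56 m.

4 decimal places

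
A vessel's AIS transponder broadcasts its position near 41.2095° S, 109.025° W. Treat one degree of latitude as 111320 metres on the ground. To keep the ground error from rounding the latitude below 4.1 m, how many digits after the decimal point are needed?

One degree of latitude covers 111320 m.
With N decimal places the half-ulp bound is 0.5·10⁻ᴺ°, or 0.5·10⁻ᴺ × 111320 m on the ground.
Setting 55660 × 10⁻ᴺ ≤ 4.1 gives 10ᴺ ≥ 1.358e+04, i.e. N ≥ 4.13.
So 5 decimal places suffice (0.557 m); 4 would allow up to 5.57 m.

5 decimal places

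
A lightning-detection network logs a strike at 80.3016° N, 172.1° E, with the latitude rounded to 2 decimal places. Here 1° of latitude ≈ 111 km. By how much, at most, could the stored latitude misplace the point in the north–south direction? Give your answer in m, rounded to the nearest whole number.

Rounding to 2 decimal places leaves the latitude within ±0.005° of the true value.
Along the meridian that is 0.005° × 111000 m/° = 555 m.

555 m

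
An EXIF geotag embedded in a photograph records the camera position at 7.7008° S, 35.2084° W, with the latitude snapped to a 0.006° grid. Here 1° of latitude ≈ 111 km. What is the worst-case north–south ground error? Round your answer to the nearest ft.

1093 ft

With a 0.006° grid the true value lies within half a step, ±0.006°/2 = ±0.003°, of the stored one.
Along the meridian that is 0.003° × 111000 m/° = 333 m.
In feet: 333 m ÷ 0.3048 ≈ 1092.5 ft.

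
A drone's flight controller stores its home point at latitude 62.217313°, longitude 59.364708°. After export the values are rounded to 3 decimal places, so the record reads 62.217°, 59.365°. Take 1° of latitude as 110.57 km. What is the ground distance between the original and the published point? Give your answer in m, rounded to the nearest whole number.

38 m

The latitude changed by +0.000313° and the longitude by -0.000292°.
North–south shift: 0.000313 × 110570 = 34.6084 m.
E–W at 62.217°: -0.000292° × 110570 × cos 62.217° = -0.000292 × 110570 × 0.4661 ≈ -15.0495 m.
Combined displacement = (34.6084² + 15.0495²)^½ ≈ 37.739 m.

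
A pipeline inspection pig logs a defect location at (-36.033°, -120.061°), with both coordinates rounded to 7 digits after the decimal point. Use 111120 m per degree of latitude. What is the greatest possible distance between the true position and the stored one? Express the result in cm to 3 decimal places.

Rounding to 7 decimal places leaves each coordinate within ±5e-08° of the true value.
North–south component: 5e-08° × 111120 = 0.005556 m.
East–west component at 36.033°: 5e-08° × 111120 × cos 36.033° ≈ 5e-08 × 89860.3 ≈ 0.00449302 m.
Worst case both components are at the extreme and orthogonal: √(0.005556² + 0.00449302²) ≈ 0.00714537 m.
That is 0.00714537 m = 0.71454 cm.

0.715 cm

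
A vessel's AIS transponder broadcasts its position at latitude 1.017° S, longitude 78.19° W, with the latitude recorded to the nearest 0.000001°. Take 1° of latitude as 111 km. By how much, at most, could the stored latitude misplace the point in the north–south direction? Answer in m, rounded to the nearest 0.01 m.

0.06 m

Rounding to 6 decimal places leaves the latitude within ±5e-07° of the true value.
North–south distance: 5e-07° × 111000 m/° = 0.0555 m.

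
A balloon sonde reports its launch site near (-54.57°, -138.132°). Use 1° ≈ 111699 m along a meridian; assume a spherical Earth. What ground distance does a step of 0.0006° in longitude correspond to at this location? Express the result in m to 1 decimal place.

One degree of longitude here spans 111699 × cos 54.57° = 111699 × 0.5797 ≈ 64752.8 m; 0.0006° of that is 38.8517 m.

38.9 m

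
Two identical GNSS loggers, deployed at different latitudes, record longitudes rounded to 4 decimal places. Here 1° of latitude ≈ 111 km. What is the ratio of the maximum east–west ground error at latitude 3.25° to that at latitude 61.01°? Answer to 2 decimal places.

Rounding to 4 decimal places leaves the longitude within ±5e-05° of the true value.
At 3.25°: 5e-05° × 111000 × cos 3.25° = 5e-05 × 111000 × 0.9984 ≈ 5.5411 m.
At 61.01°: 5e-05° × 111000 × cos 61.01° = 5e-05 × 111000 × 0.4847 ≈ 2.6898 m.
Ratio: 5.5411 / 2.6898 = cos 3.25° / cos 61.01° ≈ 2.0600.

2.06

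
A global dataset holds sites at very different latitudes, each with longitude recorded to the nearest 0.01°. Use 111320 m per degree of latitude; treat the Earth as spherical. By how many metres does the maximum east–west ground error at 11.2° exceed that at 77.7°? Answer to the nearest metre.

427 metres

Rounding to 2 decimal places leaves the longitude within ±0.005° of the true value.
Error at 11.2° = 0.005° × 111320 × cos 11.2° ≈ 556.6 × 0.9810 = 546 m.
At 77.7°: 0.005° × 111320 × cos 77.7° = 0.005 × 111320 × 0.2130 ≈ 118.57 m.
So the lower-latitude error exceeds the higher by 546 − 118.57 = 427.43 m.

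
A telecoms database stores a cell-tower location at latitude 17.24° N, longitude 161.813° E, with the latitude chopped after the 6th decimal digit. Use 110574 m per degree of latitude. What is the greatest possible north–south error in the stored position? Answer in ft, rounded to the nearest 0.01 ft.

0.36 ft

Truncating at 6 decimal places can drop up to a full unit in the last place, so the latitude may be off by as much as 1e-06°.
North–south distance: 1e-06° × 110574 m/° = 0.110574 m.
In feet: 0.110574 m ÷ 0.3048 ≈ 0.36278 ft.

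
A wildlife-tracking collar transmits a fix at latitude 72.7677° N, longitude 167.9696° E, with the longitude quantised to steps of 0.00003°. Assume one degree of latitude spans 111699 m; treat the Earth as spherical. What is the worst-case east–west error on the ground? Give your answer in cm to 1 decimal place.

With a 0.00003° grid the true value lies within half a step, ±0.00003°/2 = ±1.5e-05°, of the stored one.
One degree of longitude at 72.7677° is 111699 × cos 72.7677° ≈ 111699 × 0.2962 = 33090.4 m.
So at most 1.5e-05° × 33090.4 ≈ 0.496357 m east–west.
That is 0.496357 m = 49.636 cm.

49.6 cm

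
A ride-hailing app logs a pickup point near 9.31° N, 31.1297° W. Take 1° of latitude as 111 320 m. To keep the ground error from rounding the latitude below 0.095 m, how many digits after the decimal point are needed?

One degree of latitude covers 111320 m.
N decimal places → at most half a unit in the last place, 0.5 × 10⁻ᴺ° = 111320/2 × 10⁻ᴺ m.
Setting 55660 × 10⁻ᴺ ≤ 0.095 gives 10ᴺ ≥ 5.859e+05, i.e. N ≥ 5.77.
N = 5 would give 0.557 m (too coarse); N = 6 gives 0.0557 m ≤ 0.095 m.

6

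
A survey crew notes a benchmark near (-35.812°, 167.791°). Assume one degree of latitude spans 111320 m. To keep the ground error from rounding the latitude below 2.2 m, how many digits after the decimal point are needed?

One degree of latitude covers 111320 m.
Rounding to N decimal places gives at most 0.5 × 10⁻ᴺ degrees of error, i.e. 0.5 × 10⁻ᴺ × 111320 m.
Setting 55660 × 10⁻ᴺ ≤ 2.2 gives 10ᴺ ≥ 2.53e+04, i.e. N ≥ 4.40.
So 5 decimal places suffice (0.557 m); 4 would allow up to 5.57 m.

5 decimal places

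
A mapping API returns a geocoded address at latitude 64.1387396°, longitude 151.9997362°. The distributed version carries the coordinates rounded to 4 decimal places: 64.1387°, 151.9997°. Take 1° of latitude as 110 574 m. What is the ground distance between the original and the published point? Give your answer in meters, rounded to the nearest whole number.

The latitude changed by +0.0000396° and the longitude by +0.0000362°.
N–S: 0.0000396° × 110574 m/° = 4.37873 m.
East–west at this latitude: 0.0000362° × 110574 × cos 64.1387° ≈ 0.0000362 × 48231.7 = 1.74599 m.
Hypotenuse of the two orthogonal shifts: √(4.37873² + 1.74599²) = 4.714 m.

5 meters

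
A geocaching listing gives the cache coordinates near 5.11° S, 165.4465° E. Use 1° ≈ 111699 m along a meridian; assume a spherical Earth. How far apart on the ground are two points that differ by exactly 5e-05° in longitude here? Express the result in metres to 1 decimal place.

5e-05° of longitude at 5.11° is 5e-05 × 111699 × cos 5.11° ≈ 5e-05 × 111255 = 5.56275 m.

5.6 metres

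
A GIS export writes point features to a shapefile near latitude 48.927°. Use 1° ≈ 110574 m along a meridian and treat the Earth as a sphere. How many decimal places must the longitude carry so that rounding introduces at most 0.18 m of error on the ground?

6

At 48.927° one degree of longitude covers 110574 × cos 48.927° ≈ 110574 × 0.6570 ≈ 72649.3 m.
Rounding to N decimal places gives at most 0.5 × 10⁻ᴺ degrees of error, i.e. 0.5 × 10⁻ᴺ × 72649.3 m.
Setting 36324.7 × 10⁻ᴺ ≤ 0.18 gives 10ᴺ ≥ 2.018e+05, i.e. N ≥ 5.30.
At 5 places the error can reach 0.363 m, but 6 places keeps it to 0.0363 m.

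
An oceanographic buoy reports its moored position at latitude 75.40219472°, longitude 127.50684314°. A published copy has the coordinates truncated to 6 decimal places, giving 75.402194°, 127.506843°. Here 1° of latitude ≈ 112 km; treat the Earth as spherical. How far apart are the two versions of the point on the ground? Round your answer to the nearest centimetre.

8 centimetres

The latitude changed by +0.00000072° and the longitude by +0.00000014°.
N–S: 0.00000072° × 112000 m/° = 0.08064 m.
East–west at this latitude: 0.00000014° × 112000 × cos 75.4022° ≈ 0.00000014 × 28227.6 = 0.00395187 m.
Distance: √(0.08064² + 0.00395187²) ≈ 0.0807368 m.
That is 0.0807368 m = 8.0737 cm.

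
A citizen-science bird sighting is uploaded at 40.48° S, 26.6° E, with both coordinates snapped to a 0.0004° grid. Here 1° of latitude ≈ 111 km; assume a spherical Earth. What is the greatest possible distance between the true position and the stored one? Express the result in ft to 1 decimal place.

91.5 ft

With a 0.0004° grid the true value lies within half a step, ±0.0004°/2 = ±0.0002°, of the stored one.
North–south component: 0.0002° × 111000 = 22.2 m.
E–W at 40.48°: 0.0002° × 111000 × cos 40.48° = 0.0002 × 111000 × 0.7606 ≈ 16.886 m.
The two errors are perpendicular, so the maximum displacement is √(22.2² + 16.886²) ≈ 27.8923 m.
Converting: 27.8923 m × 3.2808 ft/m ≈ 91.51 ft.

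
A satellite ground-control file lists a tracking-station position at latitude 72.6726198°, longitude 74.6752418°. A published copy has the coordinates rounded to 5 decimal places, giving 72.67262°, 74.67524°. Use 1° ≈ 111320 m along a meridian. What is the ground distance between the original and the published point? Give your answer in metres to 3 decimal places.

Δlat = 72.6726198 − 72.67262 = -0.0000002°; Δlon = 74.6752418 − 74.67524 = +0.0000018°.
North–south shift: -0.0000002 × 111320 = -0.022264 m.
East–west at this latitude: 0.0000018° × 111320 × cos 72.6726° ≈ 0.0000018 × 33154.6 = 0.0596782 m.
Hypotenuse of the two orthogonal shifts: √(0.022264² + 0.0596782²) = 0.0636959 m.

0.064 metres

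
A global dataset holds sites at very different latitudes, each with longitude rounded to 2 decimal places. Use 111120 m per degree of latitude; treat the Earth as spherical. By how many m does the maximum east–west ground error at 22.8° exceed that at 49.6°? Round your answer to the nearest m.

Rounding to 2 decimal places leaves the longitude within ±0.005° of the true value.
Error at 22.8° = 0.005° × 111120 × cos 22.8° ≈ 555.6 × 0.9219 = 512.19 m.
At 49.6°: 0.005° × 111120 × cos 49.6° = 0.005 × 111120 × 0.6481 ≈ 360.1 m.
Difference: 512.19 − 360.1 = 152.09 m.

152 m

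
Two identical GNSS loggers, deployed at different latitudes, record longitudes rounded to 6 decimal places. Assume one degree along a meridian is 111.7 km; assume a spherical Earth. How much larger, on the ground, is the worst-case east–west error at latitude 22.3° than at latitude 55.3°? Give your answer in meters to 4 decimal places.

0.0199 meters

Rounding to 6 decimal places leaves the longitude within ±5e-07° of the true value.
At 22.3°: 5e-07° × 111700 × cos 22.3° = 5e-07 × 111700 × 0.9252 ≈ 0.051673 m.
Error at 55.3° = 5e-07° × 111700 × cos 55.3° ≈ 0.05585 × 0.5693 = 0.031794 m.
Difference: 0.051673 − 0.031794 = 0.019879 m.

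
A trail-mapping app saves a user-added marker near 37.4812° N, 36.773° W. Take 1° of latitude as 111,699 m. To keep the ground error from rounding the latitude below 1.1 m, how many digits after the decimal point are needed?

One degree of latitude covers 111699 m.
N decimal places → at most half a unit in the last place, 0.5 × 10⁻ᴺ° = 111699/2 × 10⁻ᴺ m.
Setting 55849.5 × 10⁻ᴺ ≤ 1.1 gives 10ᴺ ≥ 5.077e+04, i.e. N ≥ 4.71.
So 5 decimal places suffice (0.558 m); 4 would allow up to 5.58 m.

5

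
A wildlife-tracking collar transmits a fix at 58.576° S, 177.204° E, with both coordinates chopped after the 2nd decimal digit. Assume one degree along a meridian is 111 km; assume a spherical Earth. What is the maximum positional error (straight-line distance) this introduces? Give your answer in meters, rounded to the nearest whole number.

1252 meters

Truncating at 2 decimal places can drop up to a full unit in the last place, so each coordinate may be off by as much as 0.01°.
N–S: 0.01° × 111000 m/° = 1110 m.
E–W at 58.576°: 0.01° × 111000 × cos 58.576° = 0.01 × 111000 × 0.5214 ≈ 578.718 m.
The two errors are perpendicular, so the maximum displacement is √(1110² + 578.718²) ≈ 1251.8 m.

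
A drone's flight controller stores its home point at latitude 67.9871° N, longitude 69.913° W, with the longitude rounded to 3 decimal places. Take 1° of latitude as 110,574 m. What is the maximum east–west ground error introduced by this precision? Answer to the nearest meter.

Rounding to 3 decimal places leaves the longitude within ±0.0005° of the true value.
Parallels shrink by cos φ, so at 67.9871° a degree of longitude is 110574 × 0.3748 ≈ 41444.8 m.
East–west error: 0.0005° × 41444.8 m/° ≈ 20.7224 m.

21 meters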